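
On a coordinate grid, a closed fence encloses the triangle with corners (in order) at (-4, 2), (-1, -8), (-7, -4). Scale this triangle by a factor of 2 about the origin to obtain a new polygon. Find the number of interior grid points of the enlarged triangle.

By the shoelace formula, twice the signed area is |((-4)·(-8) − (-1)·2) + ((-1)·(-4) − (-7)·(-8)) + ((-7)·2 − (-4)·(-4))| = 48, so the area is 24.
The number of boundary lattice points is Σ gcd(|Δx|,|Δy|) = gcd(3,10) + gcd(6,4) + gcd(3,6) = 1+2+3 = 6.
Scaling by 2 multiplies the area by 2² = 4 (so the new area is 96) and multiplies the boundary lattice-point count by 2, giving 12.
By Pick's theorem, the interior count of the dilated polygon is 96 − 12/2 + 1 = 91.

91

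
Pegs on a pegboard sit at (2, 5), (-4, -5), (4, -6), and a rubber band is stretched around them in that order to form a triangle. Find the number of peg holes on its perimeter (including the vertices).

4

Along each edge there are gcd(|Δx|,|Δy|)+1 lattice points, so counting each shared vertex once the boundary has gcd(6,10) + gcd(8,1) + gcd(2,11) = 2+1+1 = 4.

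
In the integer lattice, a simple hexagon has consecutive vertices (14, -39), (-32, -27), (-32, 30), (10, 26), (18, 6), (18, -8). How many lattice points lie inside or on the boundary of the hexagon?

The shoelace formula gives twice the area as |(14·(-27) − (-32)·(-39)) + ((-32)·30 − (-32)·(-27)) + ((-32)·26 − 10·30) + (10·6 − 18·26) + (18·(-8) − 18·6) + (18·(-39) − 14·(-8))| = 5832, so the area is 2916.
The number of boundary lattice points is Σ gcd(|Δx|,|Δy|) = gcd(46,12) + gcd(0,57) + gcd(42,4) + gcd(8,20) + gcd(0,14) + gcd(4,31) = 2+57+2+4+14+1 = 80.
Pick's theorem gives I = A − B/2 + 1 = 2916 − 80/2 + 1 = 2877, so the closed region contains I + B = 2877 + 80 = 2957 lattice points.

2957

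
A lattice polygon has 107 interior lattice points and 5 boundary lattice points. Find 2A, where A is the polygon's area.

217

By Pick's theorem, A = I + B/2 − 1 = 107 + 5/2 − 1 = 217/2.
Hence 2A = 217.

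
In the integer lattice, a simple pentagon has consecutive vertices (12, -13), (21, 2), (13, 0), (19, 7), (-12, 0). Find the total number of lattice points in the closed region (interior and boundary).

Using the shoelace formula, 2A = |(12·2 − 21·(-13)) + (21·0 − 13·2) + (13·7 − 19·0) + (19·0 − (-12)·7) + ((-12)·(-13) − 12·0)| = 602, so the area is 301.
Along each edge there are gcd(|Δx|,|Δy|)+1 lattice points, so counting each shared vertex once the boundary has gcd(9,15) + gcd(8,2) + gcd(6,7) + gcd(31,7) + gcd(24,13) = 3+2+1+1+1 = 8.
Pick's theorem gives I = A − B/2 + 1 = 301 − 8/2 + 1 = 298, so the closed region contains I + B = 298 + 8 = 306 lattice points.

306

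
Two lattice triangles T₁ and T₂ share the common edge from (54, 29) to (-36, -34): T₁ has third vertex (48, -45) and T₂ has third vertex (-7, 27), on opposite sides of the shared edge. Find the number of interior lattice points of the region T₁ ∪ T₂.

The union is the simple quadrilateral with vertices (54, 29), (48, -45), (-36, -34), (-7, 27) in order.
The shoelace formula gives twice the area as |[54·(-45) − 48·29] + [48·(-34) − (-36)·(-45)] + [(-36)·27 − (-7)·(-34)] + [(-7)·29 − 54·27]| = 9945, so the area is 9945/2.
The number of boundary lattice points is Σ gcd(|Δx|,|Δy|) = gcd(6,74) + gcd(84,11) + gcd(29,61) + gcd(61,2) = 2+1+1+1 = 5.
By Pick's theorem I = A − B/2 + 1 = 9945/2 − 5/2 + 1 = 4971.

4971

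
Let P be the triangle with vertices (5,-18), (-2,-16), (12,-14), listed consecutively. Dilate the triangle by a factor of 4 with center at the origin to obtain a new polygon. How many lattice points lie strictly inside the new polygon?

329

Using the shoelace formula, 2A = |(5·(-16) − (-2)·(-18)) + ((-2)·(-14) − 12·(-16)) + (12·(-18) − 5·(-14))| = 42, so the area is 21.
Summing gcd(|Δx|,|Δy|) over the edges gives the boundary count: gcd(7,2) + gcd(14,2) + gcd(7,4) = 1+2+1 = 4.
Scaling by 4 multiplies the area by 4² = 16 (so the new area is 336) and multiplies the boundary lattice-point count by 4, giving 16.
By Pick's theorem, the interior count of the dilated polygon is 336 − 16/2 + 1 = 329.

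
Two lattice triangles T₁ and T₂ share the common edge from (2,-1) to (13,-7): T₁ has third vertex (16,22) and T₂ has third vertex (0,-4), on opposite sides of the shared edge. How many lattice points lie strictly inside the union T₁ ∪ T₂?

190

The union is the simple quadrilateral with vertices (2,-1), (16,22), (13,-7), (0,-4) in order.
The shoelace formula gives twice the area as |[2·22 − 16·(-1)] + [16·(-7) − 13·22] + [13·(-4) − 0·(-7)] + [0·(-1) − 2·(-4)]| = 382, so the area is 191.
The number of boundary lattice points is Σ gcd(|Δx|,|Δy|) = gcd(14,23) + gcd(3,29) + gcd(13,3) + gcd(2,3) = 1+1+1+1 = 4.
By Pick's theorem I = A − B/2 + 1 = 191 − 4/2 + 1 = 190.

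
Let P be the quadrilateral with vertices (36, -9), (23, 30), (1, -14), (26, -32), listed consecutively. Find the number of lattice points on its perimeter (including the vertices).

The number of boundary lattice points is Σ gcd(|Δx|,|Δy|) = gcd(13,39) + gcd(22,44) + gcd(25,18) + gcd(10,23) = 13+22+1+1 = 37.

37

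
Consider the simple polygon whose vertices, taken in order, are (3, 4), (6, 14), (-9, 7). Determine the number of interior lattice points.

63

Using the shoelace formula, 2A = |[3·14 − 6·4] + [6·7 − (-9)·14] + [(-9)·4 − 3·7]| = 129, so the area is 129/2.
Along each edge there are gcd(|Δx|,|Δy|)+1 lattice points, so counting each shared vertex once the boundary has gcd(3,10) + gcd(15,7) + gcd(12,3) = 1+1+3 = 5.
By Pick's theorem A = I + B/2 − 1, so I = 129/2 − 5/2 + 1 = 63.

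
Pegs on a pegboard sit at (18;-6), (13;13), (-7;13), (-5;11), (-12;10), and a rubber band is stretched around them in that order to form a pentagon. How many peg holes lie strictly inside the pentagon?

Using the shoelace formula, 2A = |(18·13 − 13·(-6)) + (13·13 − (-7)·13) + ((-7)·11 − (-5)·13) + ((-5)·10 − (-12)·11) + ((-12)·(-6) − 18·10)| = 534, so the area is 267.
The number of boundary lattice points is Σ gcd(|Δx|,|Δy|) = gcd(5,19) + gcd(20,0) + gcd(2,2) + gcd(7,1) + gcd(30,16) = 1+20+2+1+2 = 26.
Pick's theorem gives I = A − B/2 + 1 = 267 − 26/2 + 1 = 255.

255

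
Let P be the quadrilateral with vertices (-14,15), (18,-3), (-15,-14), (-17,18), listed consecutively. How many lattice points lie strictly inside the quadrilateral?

By the shoelace formula, twice the signed area is |((-14)·(-3) − 18·15) + (18·(-14) − (-15)·(-3)) + ((-15)·18 − (-17)·(-14)) + ((-17)·15 − (-14)·18)| = 1036, so the area is 518.
Along each edge there are gcd(|Δx|,|Δy|)+1 lattice points, so counting each shared vertex once the boundary has gcd(32,18) + gcd(33,11) + gcd(2,32) + gcd(3,3) = 2+11+2+3 = 18.
Pick's theorem gives I = A − B/2 + 1 = 518 − 18/2 + 1 = 510.

510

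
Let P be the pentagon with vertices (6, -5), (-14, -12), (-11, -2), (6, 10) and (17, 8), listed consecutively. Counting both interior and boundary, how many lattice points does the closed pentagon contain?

303

By the shoelace formula, twice the signed area is |(6·(-12) − (-14)·(-5)) + ((-14)·(-2) − (-11)·(-12)) + ((-11)·10 − 6·(-2)) + (6·8 − 17·10) + (17·(-5) − 6·8)| = 599, so the area is 599/2.
Summing gcd(|Δx|,|Δy|) over the edges gives the boundary count: gcd(20,7) + gcd(3,10) + gcd(17,12) + gcd(11,2) + gcd(11,13) = 1+1+1+1+1 = 5.
Pick's theorem gives I = A − B/2 + 1 = 599/2 − 5/2 + 1 = 298, so the closed region contains I + B = 298 + 5 = 303 lattice points.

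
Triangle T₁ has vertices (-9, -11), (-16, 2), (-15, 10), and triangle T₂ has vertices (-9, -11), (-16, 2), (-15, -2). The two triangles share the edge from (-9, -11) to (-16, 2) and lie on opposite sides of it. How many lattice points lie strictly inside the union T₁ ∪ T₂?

39

The union is the simple quadrilateral with vertices (-9, -11), (-15, 10), (-16, 2), (-15, -2) in order.
The shoelace formula gives twice the area as |[(-9)·10 − (-15)·(-11)] + [(-15)·2 − (-16)·10] + [(-16)·(-2) − (-15)·2] + [(-15)·(-11) − (-9)·(-2)]| = 84, so the area is 42.
Summing gcd(|Δx|,|Δy|) over the edges gives the boundary count: gcd(6,21) + gcd(1,8) + gcd(1,4) + gcd(6,9) = 3+1+1+3 = 8.
By Pick's theorem I = A − B/2 + 1 = 42 − 8/2 + 1 = 39.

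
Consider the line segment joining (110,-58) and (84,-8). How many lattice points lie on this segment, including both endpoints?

3

The number of lattice points on a segment between lattice points is gcd(|Δx|,|Δy|) + 1 = gcd(26,50) + 1 = 2 + 1 = 3.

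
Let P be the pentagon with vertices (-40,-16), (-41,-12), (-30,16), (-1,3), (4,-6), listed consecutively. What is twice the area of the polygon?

1576

By the shoelace formula, twice the signed area is |[(-40)·(-12) − (-41)·(-16)] + [(-41)·16 − (-30)·(-12)] + [(-30)·3 − (-1)·16] + [(-1)·(-6) − 4·3] + [4·(-16) − (-40)·(-6)]| = 1576, so the area is 788.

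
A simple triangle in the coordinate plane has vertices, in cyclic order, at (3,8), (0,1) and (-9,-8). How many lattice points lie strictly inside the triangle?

Using the shoelace formula, 2A = |[3·1 − 0·8] + [0·(-8) − (-9)·1] + [(-9)·8 − 3·(-8)]| = 36, so the area is 18.
The number of boundary lattice points is Σ gcd(|Δx|,|Δy|) = gcd(3,7) + gcd(9,9) + gcd(12,16) = 1+9+4 = 14.
By Pick's theorem A = I + B/2 − 1, so I = 18 − 14/2 + 1 = 12.

12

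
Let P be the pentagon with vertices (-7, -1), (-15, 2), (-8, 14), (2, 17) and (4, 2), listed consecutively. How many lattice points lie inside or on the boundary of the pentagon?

The shoelace formula gives twice the area as |((-7)·2 − (-15)·(-1)) + ((-15)·14 − (-8)·2) + ((-8)·17 − 2·14) + (2·2 − 4·17) + (4·(-1) − (-7)·2)| = 441, so the area is 220.5.
The number of boundary lattice points is Σ gcd(|Δx|,|Δy|) = gcd(8,3) + gcd(7,12) + gcd(10,3) + gcd(2,15) + gcd(11,3) = 1+1+1+1+1 = 5.
Pick's theorem gives I = A − B/2 + 1 = 220.5 − 5/2 + 1 = 219, so the closed region contains I + B = 219 + 5 = 224 lattice points.

224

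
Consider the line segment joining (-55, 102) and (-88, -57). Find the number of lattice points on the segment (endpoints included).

The number of lattice points on a segment between lattice points is gcd(|Δx|,|Δy|) + 1 = gcd(33,159) + 1 = 3 + 1 = 4.

4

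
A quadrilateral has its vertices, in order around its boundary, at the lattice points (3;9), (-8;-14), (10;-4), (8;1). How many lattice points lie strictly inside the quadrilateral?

By the shoelace formula, twice the signed area is |[3·(-14) − (-8)·9] + [(-8)·(-4) − 10·(-14)] + [10·1 − 8·(-4)] + [8·9 − 3·1]| = 313, so the area is 313/2.
Along each edge there are gcd(|Δx|,|Δy|)+1 lattice points, so counting each shared vertex once the boundary has gcd(11,23) + gcd(18,10) + gcd(2,5) + gcd(5,8) = 1+2+1+1 = 5.
By Pick's theorem A = I + B/2 − 1, so I = 313/2 − 5/2 + 1 = 155.

155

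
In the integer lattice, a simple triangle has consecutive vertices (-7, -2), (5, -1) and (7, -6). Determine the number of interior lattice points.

The shoelace formula gives twice the area as |[(-7)·(-1) − 5·(-2)] + [5·(-6) − 7·(-1)] + [7·(-2) − (-7)·(-6)]| = 62, so the area is 31.
The number of boundary lattice points is Σ gcd(|Δx|,|Δy|) = gcd(12,1) + gcd(2,5) + gcd(14,4) = 1+1+2 = 4.
By Pick's theorem A = I + B/2 − 1, so I = 31 − 4/2 + 1 = 30.

30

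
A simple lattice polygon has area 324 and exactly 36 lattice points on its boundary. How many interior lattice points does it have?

Pick's theorem A = I + B/2 − 1 rearranges to I = A − B/2 + 1 = 324 − 36/2 + 1 = 307.

307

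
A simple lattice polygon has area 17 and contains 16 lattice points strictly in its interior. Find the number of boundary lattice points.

Pick's theorem gives A = I + B/2 − 1, so B = 2(A − I + 1) = 2(17 − 16 + 1) = 4.

4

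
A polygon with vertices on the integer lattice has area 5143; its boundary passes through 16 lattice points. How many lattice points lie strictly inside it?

From Pick's theorem, I = A − B/2 + 1 = 5143 − 16/2 + 1 = 5136.

5136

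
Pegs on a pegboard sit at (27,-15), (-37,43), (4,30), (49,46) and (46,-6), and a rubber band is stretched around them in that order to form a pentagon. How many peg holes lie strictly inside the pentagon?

The shoelace formula gives twice the area as |(27·43 − (-37)·(-15)) + ((-37)·30 − 4·43) + (4·46 − 49·30) + (49·(-6) − 46·46) + (46·(-15) − 27·(-6))| = 4900, so the area is 2450.
Summing gcd(|Δx|,|Δy|) over the edges gives the boundary count: gcd(64,58) + gcd(41,13) + gcd(45,16) + gcd(3,52) + gcd(19,9) = 2+1+1+1+1 = 6.
By Pick's theorem A = I + B/2 − 1, so I = 2450 − 6/2 + 1 = 2448.

2448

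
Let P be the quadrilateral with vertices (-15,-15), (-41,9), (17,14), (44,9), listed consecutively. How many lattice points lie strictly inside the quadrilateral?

The shoelace formula gives twice the area as |((-15)·9 − (-41)·(-15)) + ((-41)·14 − 17·9) + (17·9 − 44·14) + (44·(-15) − (-15)·9)| = 2465, so the area is 1232.5.
The number of boundary lattice points is Σ gcd(|Δx|,|Δy|) = gcd(26,24) + gcd(58,5) + gcd(27,5) + gcd(59,24) = 2+1+1+1 = 5.
By Pick's theorem A = I + B/2 − 1, so I = 1232.5 − 5/2 + 1 = 1231.

1231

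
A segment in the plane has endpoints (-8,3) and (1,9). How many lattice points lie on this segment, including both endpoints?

The number of lattice points on a segment between lattice points is gcd(|Δx|,|Δy|) + 1 = gcd(9,6) + 1 = 3 + 1 = 4.

4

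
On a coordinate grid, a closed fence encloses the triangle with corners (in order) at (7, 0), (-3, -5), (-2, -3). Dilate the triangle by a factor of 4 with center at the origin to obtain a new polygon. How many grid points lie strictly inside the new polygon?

Using the shoelace formula, 2A = |(7·(-5) − (-3)·0) + ((-3)·(-3) − (-2)·(-5)) + ((-2)·0 − 7·(-3))| = 15, so the area is 15/2.
Summing gcd(|Δx|,|Δy|) over the edges gives the boundary count: gcd(10,5) + gcd(1,2) + gcd(9,3) = 5+1+3 = 9.
Scaling by 4 multiplies the area by 4² = 16 (so the new area is 120) and multiplies the boundary lattice-point count by 4, giving 36.
By Pick's theorem, the interior count of the dilated polygon is 120 − 36/2 + 1 = 103.

103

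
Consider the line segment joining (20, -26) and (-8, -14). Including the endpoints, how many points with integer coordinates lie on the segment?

The number of lattice points on a segment between lattice points is gcd(|Δx|,|Δy|) + 1 = gcd(28,12) + 1 = 4 + 1 = 5.

5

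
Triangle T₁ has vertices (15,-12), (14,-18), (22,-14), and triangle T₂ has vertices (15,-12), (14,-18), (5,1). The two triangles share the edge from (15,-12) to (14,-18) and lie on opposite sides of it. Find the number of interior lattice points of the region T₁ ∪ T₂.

The union is the simple quadrilateral with vertices (15,-12), (22,-14), (14,-18), (5,1) in order.
The shoelace formula gives twice the area as |[15·(-14) − 22·(-12)] + [22·(-18) − 14·(-14)] + [14·1 − 5·(-18)] + [5·(-12) − 15·1]| = 117, so the area is 58.5.
Along each edge there are gcd(|Δx|,|Δy|)+1 lattice points, so counting each shared vertex once the boundary has gcd(7,2) + gcd(8,4) + gcd(9,19) + gcd(10,13) = 1+4+1+1 = 7.
By Pick's theorem I = A − B/2 + 1 = 58.5 − 7/2 + 1 = 56.

56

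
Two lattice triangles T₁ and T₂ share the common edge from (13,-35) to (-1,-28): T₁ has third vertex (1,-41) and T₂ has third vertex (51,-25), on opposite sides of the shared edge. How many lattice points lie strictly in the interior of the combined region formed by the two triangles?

The union is the simple quadrilateral with vertices (13,-35), (1,-41), (-1,-28), (51,-25) in order.
The shoelace formula gives twice the area as |[13·(-41) − 1·(-35)] + [1·(-28) − (-1)·(-41)] + [(-1)·(-25) − 51·(-28)] + [51·(-35) − 13·(-25)]| = 574, so the area is 287.
Summing gcd(|Δx|,|Δy|) over the edges gives the boundary count: gcd(12,6) + gcd(2,13) + gcd(52,3) + gcd(38,10) = 6+1+1+2 = 10.
By Pick's theorem I = A − B/2 + 1 = 287 − 10/2 + 1 = 283.

283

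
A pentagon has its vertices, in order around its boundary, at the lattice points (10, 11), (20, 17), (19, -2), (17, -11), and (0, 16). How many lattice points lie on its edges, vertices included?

10

Along each edge there are gcd(|Δx|,|Δy|)+1 lattice points, so counting each shared vertex once the boundary has gcd(10,6) + gcd(1,19) + gcd(2,9) + gcd(17,27) + gcd(10,5) = 2+1+1+1+5 = 10.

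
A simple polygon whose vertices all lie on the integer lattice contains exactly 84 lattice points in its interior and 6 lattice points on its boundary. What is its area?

By Pick's theorem, A = I + B/2 − 1 = 84 + 6/2 − 1 = 86.

86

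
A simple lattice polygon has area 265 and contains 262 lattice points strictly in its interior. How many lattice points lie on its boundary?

8

Pick's theorem gives A = I + B/2 − 1, so B = 2(A − I + 1) = 2(265 − 262 + 1) = 8.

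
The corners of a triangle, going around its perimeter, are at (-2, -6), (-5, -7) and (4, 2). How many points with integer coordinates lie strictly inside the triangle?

4

By the shoelace formula, twice the signed area is |[(-2)·(-7) − (-5)·(-6)] + [(-5)·2 − 4·(-7)] + [4·(-6) − (-2)·2]| = 18, so the area is 9.
Along each edge there are gcd(|Δx|,|Δy|)+1 lattice points, so counting each shared vertex once the boundary has gcd(3,1) + gcd(9,9) + gcd(6,8) = 1+9+2 = 12.
Pick's theorem gives I = A − B/2 + 1 = 9 − 12/2 + 1 = 4.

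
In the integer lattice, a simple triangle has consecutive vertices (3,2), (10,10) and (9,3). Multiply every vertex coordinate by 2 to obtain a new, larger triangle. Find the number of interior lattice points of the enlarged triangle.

The shoelace formula gives twice the area as |[3·10 − 10·2] + [10·3 − 9·10] + [9·2 − 3·3]| = 41, so the area is 41/2.
The number of boundary lattice points is Σ gcd(|Δx|,|Δy|) = gcd(7,8) + gcd(1,7) + gcd(6,1) = 1+1+1 = 3.
Scaling by 2 multiplies the area by 2² = 4 (so the new area is 82) and multiplies the boundary lattice-point count by 2, giving 6.
By Pick's theorem, the interior count of the dilated polygon is 82 − 6/2 + 1 = 80.

80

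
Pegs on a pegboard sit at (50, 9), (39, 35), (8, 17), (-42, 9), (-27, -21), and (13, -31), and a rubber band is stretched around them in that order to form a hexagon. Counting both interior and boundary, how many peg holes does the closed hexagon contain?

3251

Using the shoelace formula, 2A = |(50·35 − 39·9) + (39·17 − 8·35) + (8·9 − (-42)·17) + ((-42)·(-21) − (-27)·9) + ((-27)·(-31) − 13·(-21)) + (13·9 − 50·(-31))| = 6470, so the area is 3235.
Along each edge there are gcd(|Δx|,|Δy|)+1 lattice points, so counting each shared vertex once the boundary has gcd(11,26) + gcd(31,18) + gcd(50,8) + gcd(15,30) + gcd(40,10) + gcd(37,40) = 1+1+2+15+10+1 = 30.
Pick's theorem gives I = A − B/2 + 1 = 3235 − 30/2 + 1 = 3221, so the closed region contains I + B = 3221 + 30 = 3251 lattice points.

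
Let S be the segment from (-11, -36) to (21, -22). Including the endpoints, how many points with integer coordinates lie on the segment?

3

The number of lattice points on a segment between lattice points is gcd(|Δx|,|Δy|) + 1 = gcd(32,14) + 1 = 2 + 1 = 3.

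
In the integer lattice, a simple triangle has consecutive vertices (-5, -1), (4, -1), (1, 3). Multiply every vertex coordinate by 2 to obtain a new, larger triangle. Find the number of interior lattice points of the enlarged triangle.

By the shoelace formula, twice the signed area is |((-5)·(-1) − 4·(-1)) + (4·3 − 1·(-1)) + (1·(-1) − (-5)·3)| = 36, so the area is 18.
Summing gcd(|Δx|,|Δy|) over the edges gives the boundary count: gcd(9,0) + gcd(3,4) + gcd(6,4) = 9+1+2 = 12.
Scaling by 2 multiplies the area by 2² = 4 (so the new area is 72) and multiplies the boundary lattice-point count by 2, giving 24.
By Pick's theorem, the interior count of the dilated polygon is 72 − 24/2 + 1 = 61.

61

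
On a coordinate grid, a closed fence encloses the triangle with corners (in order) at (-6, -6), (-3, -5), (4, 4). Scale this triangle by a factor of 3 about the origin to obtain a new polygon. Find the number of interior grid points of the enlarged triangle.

Using the shoelace formula, 2A = |((-6)·(-5) − (-3)·(-6)) + ((-3)·4 − 4·(-5)) + (4·(-6) − (-6)·4)| = 20, so the area is 10.
Along each edge there are gcd(|Δx|,|Δy|)+1 lattice points, so counting each shared vertex once the boundary has gcd(3,1) + gcd(7,9) + gcd(10,10) = 1+1+10 = 12.
Scaling by 3 multiplies the area by 3² = 9 (so the new area is 90) and multiplies the boundary lattice-point count by 3, giving 36.
By Pick's theorem, the interior count of the dilated polygon is 90 − 36/2 + 1 = 73.

73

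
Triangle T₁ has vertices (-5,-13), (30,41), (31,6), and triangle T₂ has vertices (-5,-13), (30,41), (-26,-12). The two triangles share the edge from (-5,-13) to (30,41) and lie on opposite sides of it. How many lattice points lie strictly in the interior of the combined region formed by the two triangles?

1223

The union is the simple quadrilateral with vertices (-5,-13), (31,6), (30,41), (-26,-12) in order.
Using the shoelace formula, 2A = |[(-5)·6 − 31·(-13)] + [31·41 − 30·6] + [30·(-12) − (-26)·41] + [(-26)·(-13) − (-5)·(-12)]| = 2448, so the area is 1224.
Summing gcd(|Δx|,|Δy|) over the edges gives the boundary count: gcd(36,19) + gcd(1,35) + gcd(56,53) + gcd(21,1) = 1+1+1+1 = 4.
By Pick's theorem I = A − B/2 + 1 = 1224 − 4/2 + 1 = 1223.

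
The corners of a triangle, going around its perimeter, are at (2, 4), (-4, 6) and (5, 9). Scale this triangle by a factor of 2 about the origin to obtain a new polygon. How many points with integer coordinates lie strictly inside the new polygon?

67

The shoelace formula gives twice the area as |(2·6 − (-4)·4) + ((-4)·9 − 5·6) + (5·4 − 2·9)| = 36, so the area is 18.
The number of boundary lattice points is Σ gcd(|Δx|,|Δy|) = gcd(6,2) + gcd(9,3) + gcd(3,5) = 2+3+1 = 6.
Scaling by 2 multiplies the area by 2² = 4 (so the new area is 72) and multiplies the boundary lattice-point count by 2, giving 12.
By Pick's theorem, the interior count of the dilated polygon is 72 − 12/2 + 1 = 67.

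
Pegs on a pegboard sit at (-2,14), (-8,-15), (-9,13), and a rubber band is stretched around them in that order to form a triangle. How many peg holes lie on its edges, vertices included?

The number of boundary lattice points is Σ gcd(|Δx|,|Δy|) = gcd(6,29) + gcd(1,28) + gcd(7,1) = 1+1+1 = 3.

3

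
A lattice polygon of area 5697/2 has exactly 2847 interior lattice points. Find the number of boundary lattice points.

Pick's theorem gives A = I + B/2 − 1, so B = 2(A − I + 1) = 2(5697/2 − 2847 + 1) = 5.

5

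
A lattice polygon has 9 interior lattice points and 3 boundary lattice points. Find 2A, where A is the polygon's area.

19

By Pick's theorem, A = I + B/2 − 1 = 9 + 3/2 − 1 = 19/2.
Hence 2A = 19.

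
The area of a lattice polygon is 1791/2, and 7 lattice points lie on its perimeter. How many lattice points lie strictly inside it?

Pick's theorem A = I + B/2 − 1 rearranges to I = A − B/2 + 1 = 1791/2 − 7/2 + 1 = 893.

893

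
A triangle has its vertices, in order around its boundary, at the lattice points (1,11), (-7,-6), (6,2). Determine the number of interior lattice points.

78

The shoelace formula gives twice the area as |[1·(-6) − (-7)·11] + [(-7)·2 − 6·(-6)] + [6·11 − 1·2]| = 157, so the area is 78.5.
Summing gcd(|Δx|,|Δy|) over the edges gives the boundary count: gcd(8,17) + gcd(13,8) + gcd(5,9) = 1+1+1 = 3.
By Pick's theorem A = I + B/2 − 1, so I = 78.5 − 3/2 + 1 = 78.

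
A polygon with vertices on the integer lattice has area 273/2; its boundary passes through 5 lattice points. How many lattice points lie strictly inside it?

Pick's theorem A = I + B/2 − 1 rearranges to I = A − B/2 + 1 = 273/2 − 5/2 + 1 = 135.

135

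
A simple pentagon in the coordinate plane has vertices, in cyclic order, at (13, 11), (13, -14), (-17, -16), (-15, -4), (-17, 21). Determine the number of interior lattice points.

874

Using the shoelace formula, 2A = |[13·(-14) − 13·11] + [13·(-16) − (-17)·(-14)] + [(-17)·(-4) − (-15)·(-16)] + [(-15)·21 − (-17)·(-4)] + [(-17)·11 − 13·21]| = 1786, so the area is 893.
The number of boundary lattice points is Σ gcd(|Δx|,|Δy|) = gcd(0,25) + gcd(30,2) + gcd(2,12) + gcd(2,25) + gcd(30,10) = 25+2+2+1+10 = 40.
Pick's theorem gives I = A − B/2 + 1 = 893 − 40/2 + 1 = 874.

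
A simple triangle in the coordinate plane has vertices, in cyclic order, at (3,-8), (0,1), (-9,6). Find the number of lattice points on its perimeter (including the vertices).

6

Along each edge there are gcd(|Δx|,|Δy|)+1 lattice points, so counting each shared vertex once the boundary has gcd(3,9) + gcd(9,5) + gcd(12,14) = 3+1+2 = 6.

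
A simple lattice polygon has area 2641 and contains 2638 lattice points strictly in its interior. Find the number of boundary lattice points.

8

Pick's theorem gives A = I + B/2 − 1, so B = 2(A − I + 1) = 2(2641 − 2638 + 1) = 8.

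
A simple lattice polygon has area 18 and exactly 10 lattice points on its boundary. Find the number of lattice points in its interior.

Pick's theorem A = I + B/2 − 1 rearranges to I = A − B/2 + 1 = 18 − 10/2 + 1 = 14.

14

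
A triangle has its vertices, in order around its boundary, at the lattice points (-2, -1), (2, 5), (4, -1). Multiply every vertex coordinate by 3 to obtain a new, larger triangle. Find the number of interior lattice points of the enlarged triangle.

148

By the shoelace formula, twice the signed area is |[(-2)·5 − 2·(-1)] + [2·(-1) − 4·5] + [4·(-1) − (-2)·(-1)]| = 36, so the area is 18.
Summing gcd(|Δx|,|Δy|) over the edges gives the boundary count: gcd(4,6) + gcd(2,6) + gcd(6,0) = 2+2+6 = 10.
Scaling by 3 multiplies the area by 3² = 9 (so the new area is 162) and multiplies the boundary lattice-point count by 3, giving 30.
By Pick's theorem, the interior count of the dilated polygon is 162 − 30/2 + 1 = 148.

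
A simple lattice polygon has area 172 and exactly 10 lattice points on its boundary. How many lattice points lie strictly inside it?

Pick's theorem A = I + B/2 − 1 rearranges to I = A − B/2 + 1 = 172 − 10/2 + 1 = 168.

168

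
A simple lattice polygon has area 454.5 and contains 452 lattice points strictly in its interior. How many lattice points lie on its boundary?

7

Pick's theorem gives A = I + B/2 − 1, so B = 2(A − I + 1) = 2(454.5 − 452 + 1) = 7.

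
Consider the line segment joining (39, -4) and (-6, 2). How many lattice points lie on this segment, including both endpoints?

The number of lattice points on a segment between lattice points is gcd(|Δx|,|Δy|) + 1 = gcd(45,6) + 1 = 3 + 1 = 4.

4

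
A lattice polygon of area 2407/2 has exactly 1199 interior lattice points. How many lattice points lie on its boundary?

Pick's theorem gives A = I + B/2 − 1, so B = 2(A − I + 1) = 2(2407/2 − 1199 + 1) = 11.

11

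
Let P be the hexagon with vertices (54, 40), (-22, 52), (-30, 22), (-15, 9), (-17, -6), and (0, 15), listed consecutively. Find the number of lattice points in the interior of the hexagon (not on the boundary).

1997

By the shoelace formula, twice the signed area is |[54·52 − (-22)·40] + [(-22)·22 − (-30)·52] + [(-30)·9 − (-15)·22] + [(-15)·(-6) − (-17)·9] + [(-17)·15 − 0·(-6)] + [0·40 − 54·15]| = 4002, so the area is 2001.
The number of boundary lattice points is Σ gcd(|Δx|,|Δy|) = gcd(76,12) + gcd(8,30) + gcd(15,13) + gcd(2,15) + gcd(17,21) + gcd(54,25) = 4+2+1+1+1+1 = 10.
By Pick's theorem A = I + B/2 − 1, so I = 2001 − 10/2 + 1 = 1997.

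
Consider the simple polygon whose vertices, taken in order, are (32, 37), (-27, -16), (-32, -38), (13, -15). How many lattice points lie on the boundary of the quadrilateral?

Along each edge there are gcd(|Δx|,|Δy|)+1 lattice points, so counting each shared vertex once the boundary has gcd(59,53) + gcd(5,22) + gcd(45,23) + gcd(19,52) = 1+1+1+1 = 4.

4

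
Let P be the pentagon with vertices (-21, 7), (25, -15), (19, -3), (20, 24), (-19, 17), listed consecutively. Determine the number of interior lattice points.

938

By the shoelace formula, twice the signed area is |[(-21)·(-15) − 25·7] + [25·(-3) − 19·(-15)] + [19·24 − 20·(-3)] + [20·17 − (-19)·24] + [(-19)·7 − (-21)·17]| = 1886, so the area is 943.
Summing gcd(|Δx|,|Δy|) over the edges gives the boundary count: gcd(46,22) + gcd(6,12) + gcd(1,27) + gcd(39,7) + gcd(2,10) = 2+6+1+1+2 = 12.
By Pick's theorem A = I + B/2 − 1, so I = 943 − 12/2 + 1 = 938.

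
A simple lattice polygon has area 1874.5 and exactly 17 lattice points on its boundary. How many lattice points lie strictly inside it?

Pick's theorem A = I + B/2 − 1 rearranges to I = A − B/2 + 1 = 1874.5 − 17/2 + 1 = 1867.

1867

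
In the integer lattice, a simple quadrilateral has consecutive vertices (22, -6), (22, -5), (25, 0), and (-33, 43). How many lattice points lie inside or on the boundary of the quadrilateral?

By the shoelace formula, twice the signed area is |(22·(-5) − 22·(-6)) + (22·0 − 25·(-5)) + (25·43 − (-33)·0) + ((-33)·(-6) − 22·43)| = 474, so the area is 237.
Along each edge there are gcd(|Δx|,|Δy|)+1 lattice points, so counting each shared vertex once the boundary has gcd(0,1) + gcd(3,5) + gcd(58,43) + gcd(55,49) = 1+1+1+1 = 4.
Pick's theorem gives I = A − B/2 + 1 = 237 − 4/2 + 1 = 236, so the closed region contains I + B = 236 + 4 = 240 lattice points.

240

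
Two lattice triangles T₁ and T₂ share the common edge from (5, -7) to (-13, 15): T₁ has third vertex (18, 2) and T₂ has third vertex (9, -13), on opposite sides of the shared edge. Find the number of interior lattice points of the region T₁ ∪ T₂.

232

The union is the simple quadrilateral with vertices (5, -7), (18, 2), (-13, 15), (9, -13) in order.
Using the shoelace formula, 2A = |[5·2 − 18·(-7)] + [18·15 − (-13)·2] + [(-13)·(-13) − 9·15] + [9·(-7) − 5·(-13)]| = 468, so the area is 234.
The number of boundary lattice points is Σ gcd(|Δx|,|Δy|) = gcd(13,9) + gcd(31,13) + gcd(22,28) + gcd(4,6) = 1+1+2+2 = 6.
By Pick's theorem I = A − B/2 + 1 = 234 − 6/2 + 1 = 232.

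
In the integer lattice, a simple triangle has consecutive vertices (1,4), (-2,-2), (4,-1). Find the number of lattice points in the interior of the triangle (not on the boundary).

By the shoelace formula, twice the signed area is |(1·(-2) − (-2)·4) + ((-2)·(-1) − 4·(-2)) + (4·4 − 1·(-1))| = 33, so the area is 16.5.
The number of boundary lattice points is Σ gcd(|Δx|,|Δy|) = gcd(3,6) + gcd(6,1) + gcd(3,5) = 3+1+1 = 5.
By Pick's theorem A = I + B/2 − 1, so I = 16.5 − 5/2 + 1 = 15.

15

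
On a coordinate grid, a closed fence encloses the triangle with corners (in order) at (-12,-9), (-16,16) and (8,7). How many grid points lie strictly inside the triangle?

279

By the shoelace formula, twice the signed area is |((-12)·16 − (-16)·(-9)) + ((-16)·7 − 8·16) + (8·(-9) − (-12)·7)| = 564, so the area is 282.
Summing gcd(|Δx|,|Δy|) over the edges gives the boundary count: gcd(4,25) + gcd(24,9) + gcd(20,16) = 1+3+4 = 8.
By Pick's theorem A = I + B/2 − 1, so I = 282 − 8/2 + 1 = 279.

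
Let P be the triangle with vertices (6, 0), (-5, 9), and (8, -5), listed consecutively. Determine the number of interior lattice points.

The shoelace formula gives twice the area as |[6·9 − (-5)·0] + [(-5)·(-5) − 8·9] + [8·0 − 6·(-5)]| = 37, so the area is 37/2.
Along each edge there are gcd(|Δx|,|Δy|)+1 lattice points, so counting each shared vertex once the boundary has gcd(11,9) + gcd(13,14) + gcd(2,5) = 1+1+1 = 3.
Pick's theorem gives I = A − B/2 + 1 = 37/2 − 3/2 + 1 = 18.

18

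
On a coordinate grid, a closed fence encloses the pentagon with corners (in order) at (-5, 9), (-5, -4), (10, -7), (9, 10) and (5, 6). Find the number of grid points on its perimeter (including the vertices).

22

Summing gcd(|Δx|,|Δy|) over the edges gives the boundary count: gcd(0,13) + gcd(15,3) + gcd(1,17) + gcd(4,4) + gcd(10,3) = 13+3+1+4+1 = 22.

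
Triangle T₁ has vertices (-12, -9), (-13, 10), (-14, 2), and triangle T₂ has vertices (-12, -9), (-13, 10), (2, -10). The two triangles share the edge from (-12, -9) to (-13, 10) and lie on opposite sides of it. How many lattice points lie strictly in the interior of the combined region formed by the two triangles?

143

The union is the simple quadrilateral with vertices (-12, -9), (-14, 2), (-13, 10), (2, -10) in order.
By the shoelace formula, twice the signed area is |[(-12)·2 − (-14)·(-9)] + [(-14)·10 − (-13)·2] + [(-13)·(-10) − 2·10] + [2·(-9) − (-12)·(-10)]| = 292, so the area is 146.
The number of boundary lattice points is Σ gcd(|Δx|,|Δy|) = gcd(2,11) + gcd(1,8) + gcd(15,20) + gcd(14,1) = 1+1+5+1 = 8.
By Pick's theorem I = A − B/2 + 1 = 146 − 8/2 + 1 = 143.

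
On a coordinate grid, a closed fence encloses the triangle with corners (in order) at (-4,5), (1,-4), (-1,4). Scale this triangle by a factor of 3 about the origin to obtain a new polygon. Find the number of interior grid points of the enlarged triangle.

By the shoelace formula, twice the signed area is |[(-4)·(-4) − 1·5] + [1·4 − (-1)·(-4)] + [(-1)·5 − (-4)·4]| = 22, so the area is 11.
Summing gcd(|Δx|,|Δy|) over the edges gives the boundary count: gcd(5,9) + gcd(2,8) + gcd(3,1) = 1+2+1 = 4.
Scaling by 3 multiplies the area by 3² = 9 (so the new area is 99) and multiplies the boundary lattice-point count by 3, giving 12.
By Pick's theorem, the interior count of the dilated polygon is 99 − 12/2 + 1 = 94.

94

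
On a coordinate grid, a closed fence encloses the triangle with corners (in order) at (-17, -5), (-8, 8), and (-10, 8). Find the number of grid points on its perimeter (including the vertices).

4

Summing gcd(|Δx|,|Δy|) over the edges gives the boundary count: gcd(9,13) + gcd(2,0) + gcd(7,13) = 1+2+1 = 4.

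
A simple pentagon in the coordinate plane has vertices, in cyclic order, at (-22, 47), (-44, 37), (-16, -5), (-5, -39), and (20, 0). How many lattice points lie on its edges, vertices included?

Summing gcd(|Δx|,|Δy|) over the edges gives the boundary count: gcd(22,10) + gcd(28,42) + gcd(11,34) + gcd(25,39) + gcd(42,47) = 2+14+1+1+1 = 19.

19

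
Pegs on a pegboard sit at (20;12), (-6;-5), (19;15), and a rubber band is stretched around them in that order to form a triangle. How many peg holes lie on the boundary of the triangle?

7

Along each edge there are gcd(|Δx|,|Δy|)+1 lattice points, so counting each shared vertex once the boundary has gcd(26,17) + gcd(25,20) + gcd(1,3) = 1+5+1 = 7.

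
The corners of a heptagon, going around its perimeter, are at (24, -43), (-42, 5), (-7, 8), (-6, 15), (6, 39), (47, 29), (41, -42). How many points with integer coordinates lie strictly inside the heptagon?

3962

By the shoelace formula, twice the signed area is |(24·5 − (-42)·(-43)) + ((-42)·8 − (-7)·5) + ((-7)·15 − (-6)·8) + ((-6)·39 − 6·15) + (6·29 − 47·39) + (47·(-42) − 41·29) + (41·(-43) − 24·(-42))| = 7945, so the area is 3972.5.
Summing gcd(|Δx|,|Δy|) over the edges gives the boundary count: gcd(66,48) + gcd(35,3) + gcd(1,7) + gcd(12,24) + gcd(41,10) + gcd(6,71) + gcd(17,1) = 6+1+1+12+1+1+1 = 23.
Pick's theorem gives I = A − B/2 + 1 = 3972.5 − 23/2 + 1 = 3962.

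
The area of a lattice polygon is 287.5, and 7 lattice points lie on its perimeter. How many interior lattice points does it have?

From Pick's theorem, I = A − B/2 + 1 = 287.5 − 7/2 + 1 = 285.

285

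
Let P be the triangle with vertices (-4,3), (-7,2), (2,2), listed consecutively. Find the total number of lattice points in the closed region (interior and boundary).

11

By the shoelace formula, twice the signed area is |((-4)·2 − (-7)·3) + ((-7)·2 − 2·2) + (2·3 − (-4)·2)| = 9, so the area is 4.5.
Summing gcd(|Δx|,|Δy|) over the edges gives the boundary count: gcd(3,1) + gcd(9,0) + gcd(6,1) = 1+9+1 = 11.
Pick's theorem gives I = A − B/2 + 1 = 4.5 − 11/2 + 1 = 0, so the closed region contains I + B = 0 + 11 = 11 lattice points.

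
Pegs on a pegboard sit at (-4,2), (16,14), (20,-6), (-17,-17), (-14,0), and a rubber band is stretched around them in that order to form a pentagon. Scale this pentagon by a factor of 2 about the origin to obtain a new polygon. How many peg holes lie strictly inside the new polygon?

2333

Using the shoelace formula, 2A = |((-4)·14 − 16·2) + (16·(-6) − 20·14) + (20·(-17) − (-17)·(-6)) + ((-17)·0 − (-14)·(-17)) + ((-14)·2 − (-4)·0)| = 1172, so the area is 586.
The number of boundary lattice points is Σ gcd(|Δx|,|Δy|) = gcd(20,12) + gcd(4,20) + gcd(37,11) + gcd(3,17) + gcd(10,2) = 4+4+1+1+2 = 12.
Scaling by 2 multiplies the area by 2² = 4 (so the new area is 2344) and multiplies the boundary lattice-point count by 2, giving 24.
By Pick's theorem, the interior count of the dilated polygon is 2344 − 24/2 + 1 = 2333.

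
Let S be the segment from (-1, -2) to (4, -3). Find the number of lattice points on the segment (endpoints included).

The number of lattice points on a segment between lattice points is gcd(|Δx|,|Δy|) + 1 = gcd(5,1) + 1 = 1 + 1 = 2.

2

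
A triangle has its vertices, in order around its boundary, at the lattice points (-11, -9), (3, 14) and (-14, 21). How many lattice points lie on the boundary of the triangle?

5

Along each edge there are gcd(|Δx|,|Δy|)+1 lattice points, so counting each shared vertex once the boundary has gcd(14,23) + gcd(17,7) + gcd(3,30) = 1+1+3 = 5.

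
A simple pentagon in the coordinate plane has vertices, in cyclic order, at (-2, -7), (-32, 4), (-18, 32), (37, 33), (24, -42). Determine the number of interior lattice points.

2772

By the shoelace formula, twice the signed area is |((-2)·4 − (-32)·(-7)) + ((-32)·32 − (-18)·4) + ((-18)·33 − 37·32) + (37·(-42) − 24·33) + (24·(-7) − (-2)·(-42))| = 5560, so the area is 2780.
Along each edge there are gcd(|Δx|,|Δy|)+1 lattice points, so counting each shared vertex once the boundary has gcd(30,11) + gcd(14,28) + gcd(55,1) + gcd(13,75) + gcd(26,35) = 1+14+1+1+1 = 18.
Pick's theorem gives I = A − B/2 + 1 = 2780 − 18/2 + 1 = 2772.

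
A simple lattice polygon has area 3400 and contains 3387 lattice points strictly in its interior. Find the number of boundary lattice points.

28

Pick's theorem gives A = I + B/2 − 1, so B = 2(A − I + 1) = 2(3400 − 3387 + 1) = 28.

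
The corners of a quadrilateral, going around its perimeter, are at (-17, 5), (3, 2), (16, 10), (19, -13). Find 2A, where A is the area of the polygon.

575

Using the shoelace formula, 2A = |[(-17)·2 − 3·5] + [3·10 − 16·2] + [16·(-13) − 19·10] + [19·5 − (-17)·(-13)]| = 575, so the area is 287.5.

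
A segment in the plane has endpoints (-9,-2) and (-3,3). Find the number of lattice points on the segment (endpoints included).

2

The number of lattice points on a segment between lattice points is gcd(|Δx|,|Δy|) + 1 = gcd(6,5) + 1 = 1 + 1 = 2.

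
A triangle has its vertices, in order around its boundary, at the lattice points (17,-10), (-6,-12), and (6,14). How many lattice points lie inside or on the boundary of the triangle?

The shoelace formula gives twice the area as |(17·(-12) − (-6)·(-10)) + ((-6)·14 − 6·(-12)) + (6·(-10) − 17·14)| = 574, so the area is 287.
The number of boundary lattice points is Σ gcd(|Δx|,|Δy|) = gcd(23,2) + gcd(12,26) + gcd(11,24) = 1+2+1 = 4.
Pick's theorem gives I = A − B/2 + 1 = 287 − 4/2 + 1 = 286, so the closed region contains I + B = 286 + 4 = 290 lattice points.

290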